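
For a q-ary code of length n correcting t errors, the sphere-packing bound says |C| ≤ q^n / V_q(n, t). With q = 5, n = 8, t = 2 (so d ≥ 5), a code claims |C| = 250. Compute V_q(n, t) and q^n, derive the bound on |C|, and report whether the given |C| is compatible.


V_q(n, t) = 481, q^n = 390625, Hamming bound = 812, |C| = 250 ≤ bound (satisfied).

Step 1: Compute V_q(n, t) = Σ_{j=0}^2 C(n, j) (q−1)^j.
  j = 0: C(8,0)·(4)^0 = 1·1 = 1.
  j = 1: C(8,1)·(4)^1 = 8·4 = 32.
  j = 2: C(8,2)·(4)^2 = 28·16 = 448.
  V_q(n, t) = 1 + 32 + 448 = 481.
Step 2: q^n = 5^8 = 390625.
Step 3: Hamming bound ⌊q^n / V_q(n,t)⌋ = ⌊390625/481⌋ = 812.
Step 4: Compare |C| = 250 to 812: satisfied.
The claimed |C| lies below the Hamming bound.


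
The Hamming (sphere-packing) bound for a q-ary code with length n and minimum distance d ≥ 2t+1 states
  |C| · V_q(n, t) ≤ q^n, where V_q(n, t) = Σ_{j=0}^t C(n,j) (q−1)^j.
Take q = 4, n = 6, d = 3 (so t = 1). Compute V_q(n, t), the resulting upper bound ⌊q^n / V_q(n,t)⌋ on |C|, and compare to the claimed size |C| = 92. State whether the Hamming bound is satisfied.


V_q(n, t) = 19, q^n = 4096, Hamming bound = 215, |C| = 92 ≤ bound (satisfied).

Step 1: Compute V_q(n, t) = Σ_{j=0}^1 C(n, j) (q−1)^j.
  j = 0: C(6,0)·(3)^0 = 1·1 = 1.
  j = 1: C(6,1)·(3)^1 = 6·3 = 18.
  V_q(n, t) = 1 + 18 = 19.
Step 2: q^n = 4^6 = 4096.
Step 3: Hamming bound ⌊q^n / V_q(n,t)⌋ = ⌊4096/19⌋ = 215.
Step 4: Compare |C| = 92 to 215: satisfied.
The claimed |C| lies below the Hamming bound.


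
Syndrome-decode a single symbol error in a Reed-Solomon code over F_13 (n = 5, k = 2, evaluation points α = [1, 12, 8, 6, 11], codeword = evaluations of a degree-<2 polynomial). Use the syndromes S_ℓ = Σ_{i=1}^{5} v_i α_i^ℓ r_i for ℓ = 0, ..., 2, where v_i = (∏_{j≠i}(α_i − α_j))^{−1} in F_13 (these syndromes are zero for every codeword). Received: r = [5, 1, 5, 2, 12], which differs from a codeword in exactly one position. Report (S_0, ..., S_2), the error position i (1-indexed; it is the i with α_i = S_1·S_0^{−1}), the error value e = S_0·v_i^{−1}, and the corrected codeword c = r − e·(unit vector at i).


S = (1, 8, 12), error at position 3, error magnitude e = 12, c = [5, 1, 6, 2, 12].

Step 1: column multipliers v_i = (∏_{j≠i}(α_i − α_j))^{−1} mod 13.
  i = 1 (α = 1): (1−12)(1−8)(1−6)(1−11) = (−11)·(−7)·(−5)·(−10) = 3850 ≡ 2, so v_1 = 2^{−1} = 7 (mod 13).
  i = 2 (α = 12): (12−1)(12−8)(12−6)(12−11) = 11·4·6·1 = 264 ≡ 4, so v_2 = 4^{−1} = 10 (mod 13).
  i = 3 (α = 8): (8−1)(8−12)(8−6)(8−11) = 7·(−4)·2·(−3) = 168 ≡ 12, so v_3 = 12^{−1} = 12 (mod 13).
  i = 4 (α = 6): (6−1)(6−12)(6−8)(6−11) = 5·(−6)·(−2)·(−5) = −300 ≡ 12, so v_4 = 12^{−1} = 12 (mod 13).
  i = 5 (α = 11): (11−1)(11−12)(11−8)(11−6) = 10·(−1)·3·5 = −150 ≡ 6, so v_5 = 6^{−1} = 11 (mod 13).
  v = [7, 10, 12, 12, 11].
Step 2: syndromes of r = [5, 1, 5, 2, 12] (all sums mod 13).
  S_0 = Σ v_i r_i = 7·5 + 10·1 + 12·5 + 12·2 + 11·12 = 261 ≡ 1.
  S_1 = Σ v_i α_i r_i = 7·1·5 + 10·12·1 + 12·8·5 + 12·6·2 + 11·11·12 = 2231 ≡ 8.
  α_i^2 mod 13 = [1, 1, 12, 10, 4].
  S_2 = Σ v_i α_i^2 r_i = 7·1·5 + 10·1·1 + 12·12·5 + 12·10·2 + 11·4·12 = 1533 ≡ 12.
  S = (1, 8, 12) ≠ 0, so r is not a codeword (an error is present).
Step 3: locate the error. For a single error e at position i, S_ℓ = v_i·e·α_i^ℓ, so α_err = S_1/S_0.
  S_0^{−1} = 1^{−1} = 1 (mod 13), so α_err = 8·1 = 8 ≡ 8 = α_3. Error position i = 3.
  Consistency check: S_2/S_1 = 12·5 = 60 ≡ 8 = α_err ✓ (single-error assumption holds).
Step 4: error magnitude e = S_0/v_3 = S_0·∏_{j≠3}(α_3 − α_j) = 1·12 = 12 ≡ 12 (mod 13).
Step 5: correct position 3: c_3 = r_3 − e = 5 − 12 ≡ 6 (mod 13). Hence c = [5, 1, 6, 2, 12].
  Check: interpolating c through the α_i gives m(x) = 3 + 2·x (degree < 2) with m(α_i) = c_i for every i, so c is indeed a codeword.


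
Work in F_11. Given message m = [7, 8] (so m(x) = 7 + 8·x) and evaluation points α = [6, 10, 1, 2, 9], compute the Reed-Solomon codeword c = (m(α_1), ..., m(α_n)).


c = [0, 10, 4, 1, 2]

Message polynomial: m(x) = 7 + 8·x (mod 11).
For each evaluation point α_i, compute m(α_i) mod 11:
  α_1 = 6: Horner steps 8 → 0, so m(6) = 0.
  α_2 = 10: Horner steps 8 → 10, so m(10) = 10.
  α_3 = 1: Horner steps 8 → 4, so m(1) = 4.
  α_4 = 2: Horner steps 8 → 1, so m(2) = 1.
  α_5 = 9: Horner steps 8 → 2, so m(9) = 2.
Codeword c = [0, 10, 4, 1, 2] ∈ F_11^5.


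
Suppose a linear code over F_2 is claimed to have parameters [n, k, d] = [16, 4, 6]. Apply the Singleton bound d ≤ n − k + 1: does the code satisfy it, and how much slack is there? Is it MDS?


Singleton RHS = n − k + 1 = 13, slack = 7, bound satisfied, not MDS.

Singleton bound: d ≤ n − k + 1.
Here n = 16, k = 4, so n − k + 1 = 13.
Given d = 6, check d ≤ 13: YES.
Slack = (n − k + 1) − d = 7.
The code is NOT MDS (slack = 7 > 0).
Description: the claimed parameters are [16, 4, 6]_2; such a code would be non-MDS.


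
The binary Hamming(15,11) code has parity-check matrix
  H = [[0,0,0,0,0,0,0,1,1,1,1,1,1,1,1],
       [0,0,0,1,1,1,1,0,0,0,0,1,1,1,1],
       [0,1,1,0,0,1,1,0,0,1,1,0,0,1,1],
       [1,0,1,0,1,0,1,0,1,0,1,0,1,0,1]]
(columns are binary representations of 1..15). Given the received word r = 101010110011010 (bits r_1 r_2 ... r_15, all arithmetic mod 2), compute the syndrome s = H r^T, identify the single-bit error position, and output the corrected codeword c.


s = (0, 0, 0, 1)^T, error position = 1, corrected codeword c = 001010110011010

Compute s = H r^T mod 2 one row at a time:
  s_1 = 1 + 0 + 0 + 1 + 1 + 0 + 1 + 0 = 4 ≡ 0 (mod 2).
  s_2 = 0 + 1 + 0 + 1 + 1 + 0 + 1 + 0 = 4 ≡ 0 (mod 2).
  s_3 = 0 + 1 + 0 + 1 + 0 + 1 + 1 + 0 = 4 ≡ 0 (mod 2).
  s_4 = 1 + 1 + 1 + 1 + 0 + 1 + 0 + 0 = 5 ≡ 1 (mod 2).
s = (0, 0, 0, 1)^T — this equals column 1 of H (binary 0001), so error is at position 1.
Correct: flip bit 1 of r = 101010110011010 to get c = 001010110011010.


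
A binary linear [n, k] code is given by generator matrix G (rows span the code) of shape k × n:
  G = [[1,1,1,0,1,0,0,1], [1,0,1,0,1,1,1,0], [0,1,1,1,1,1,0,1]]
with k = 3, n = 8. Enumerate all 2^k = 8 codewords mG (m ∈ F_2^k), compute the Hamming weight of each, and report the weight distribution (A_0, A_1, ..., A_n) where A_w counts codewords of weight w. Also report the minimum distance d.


Weight distribution: A_0 = 1, A_3 = 1, A_4 = 2, A_5 = 3, A_6 = 1. Minimum distance d = 3.

Enumerate all 2^3 = 8 messages m ∈ F_2^3.
For each, compute codeword c = mG in F_2^8, then tally its weight.
  m = 000 → c = 00000000, weight = 0.
  m = 100 → c = 11101001, weight = 5.
  m = 010 → c = 10101110, weight = 5.
  m = 110 → c = 01000111, weight = 4.
  m = 001 → c = 01111101, weight = 6.
  m = 101 → c = 10010100, weight = 3.
  m = 011 → c = 11010011, weight = 5.
  m = 111 → c = 00111010, weight = 4.
Tally weights:
  weight 0: 1 codewords.
  weight 3: 1 codewords.
  weight 4: 2 codewords.
  weight 5: 3 codewords.
  weight 6: 1 codewords.
Minimum distance d = smallest w > 0 with A_w > 0 = 3.
Sanity: Σ A_w = 8 = 2^3 = 8 ✓.


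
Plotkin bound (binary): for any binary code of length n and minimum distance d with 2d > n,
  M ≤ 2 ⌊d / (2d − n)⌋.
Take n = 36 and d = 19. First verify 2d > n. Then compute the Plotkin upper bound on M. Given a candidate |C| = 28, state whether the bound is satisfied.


Plotkin bound M ≤ 18; given |C| = 28 > bound (violated).

Check applicability: 2d = 38, n = 36.
2d − n = 2 > 0, so Plotkin applies.
Compute d/(2d−n) = 19/2 ≈ 9.5000.
⌊d/(2d−n)⌋ = 9.
Plotkin bound: M ≤ 2·9 = 18.
Given |C| = 28, check: VIOLATED.
This |C| is above the Plotkin bound, so no binary code with n = 36, d = 19 and 28 codewords exists.


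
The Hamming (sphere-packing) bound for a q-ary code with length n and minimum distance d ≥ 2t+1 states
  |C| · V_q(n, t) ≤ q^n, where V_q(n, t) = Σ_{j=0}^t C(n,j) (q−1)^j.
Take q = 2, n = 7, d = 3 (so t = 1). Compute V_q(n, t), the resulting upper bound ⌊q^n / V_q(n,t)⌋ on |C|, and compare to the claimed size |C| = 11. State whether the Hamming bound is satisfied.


V_q(n, t) = 8, q^n = 128, Hamming bound = 16, |C| = 11 ≤ bound (satisfied).

Step 1: Compute V_q(n, t) = Σ_{j=0}^1 C(n, j) (q−1)^j.
  j = 0: C(7,0)·(1)^0 = 1·1 = 1.
  j = 1: C(7,1)·(1)^1 = 7·1 = 7.
  V_q(n, t) = 1 + 7 = 8.
Step 2: q^n = 2^7 = 128.
Step 3: Hamming bound ⌊q^n / V_q(n,t)⌋ = ⌊128/8⌋ = 16.
Step 4: Compare |C| = 11 to 16: satisfied.
The claimed |C| lies below the Hamming bound.


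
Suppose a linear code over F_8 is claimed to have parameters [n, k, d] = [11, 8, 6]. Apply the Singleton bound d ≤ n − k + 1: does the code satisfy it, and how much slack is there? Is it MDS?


Singleton RHS = n − k + 1 = 4, slack = -2, bound violated (no such code; not MDS).

Singleton bound: d ≤ n − k + 1.
Here n = 11, k = 8, so n − k + 1 = 4.
Given d = 6, check d ≤ 4: NO.
Slack = (n − k + 1) − d = -2.
The slack is negative: d = 6 exceeds n − k + 1 = 4 by 2, so the Singleton bound is violated and no linear [11, 8, 6]_8 code can exist. In particular it is not MDS (MDS requires d = n − k + 1 exactly).
Description: the claimed parameters are [11, 8, 6]_8; such a code would be impossible (violates the Singleton bound).


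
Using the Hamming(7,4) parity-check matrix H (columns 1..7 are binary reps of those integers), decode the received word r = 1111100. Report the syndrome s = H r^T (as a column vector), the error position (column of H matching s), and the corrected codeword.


s = (0, 0, 1)^T, error position = 1, corrected codeword c = 0111100

Compute s = H r^T mod 2 one row at a time:
  s_1 = 1 + 1 + 0 + 0 = 2 ≡ 0 (mod 2).
  s_2 = 1 + 1 + 0 + 0 = 2 ≡ 0 (mod 2).
  s_3 = 1 + 1 + 1 + 0 = 3 ≡ 1 (mod 2).
s = (0, 0, 1)^T — this equals column 1 of H (binary 001), so error is at position 1.
Correct: flip bit 1 of r = 1111100 to get c = 0111100.


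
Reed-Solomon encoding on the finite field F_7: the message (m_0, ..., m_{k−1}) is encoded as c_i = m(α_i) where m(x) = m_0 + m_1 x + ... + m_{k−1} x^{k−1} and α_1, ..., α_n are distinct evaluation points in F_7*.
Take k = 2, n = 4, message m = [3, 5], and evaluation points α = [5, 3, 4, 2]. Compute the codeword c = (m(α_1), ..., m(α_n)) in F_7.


c = [0, 4, 2, 6]

Message polynomial: m(x) = 3 + 5·x (mod 7).
For each evaluation point α_i, compute m(α_i) mod 7:
  α_1 = 5: Horner steps 5 → 0, so m(5) = 0.
  α_2 = 3: Horner steps 5 → 4, so m(3) = 4.
  α_3 = 4: Horner steps 5 → 2, so m(4) = 2.
  α_4 = 2: Horner steps 5 → 6, so m(2) = 6.
Codeword c = [0, 4, 2, 6] ∈ F_7^4.


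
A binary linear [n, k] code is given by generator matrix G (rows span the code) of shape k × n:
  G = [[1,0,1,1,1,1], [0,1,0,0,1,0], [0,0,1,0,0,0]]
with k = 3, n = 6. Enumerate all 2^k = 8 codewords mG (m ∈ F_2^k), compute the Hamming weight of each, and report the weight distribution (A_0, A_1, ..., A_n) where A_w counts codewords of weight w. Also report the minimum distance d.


Weight distribution: A_0 = 1, A_1 = 1, A_2 = 1, A_3 = 1, A_4 = 2, A_5 = 2. Minimum distance d = 1.

Enumerate all 2^3 = 8 messages m ∈ F_2^3.
For each, compute codeword c = mG in F_2^6, then tally its weight.
  m = 000 → c = 000000, weight = 0.
  m = 100 → c = 101111, weight = 5.
  m = 010 → c = 010010, weight = 2.
  m = 110 → c = 111101, weight = 5.
  m = 001 → c = 001000, weight = 1.
  m = 101 → c = 100111, weight = 4.
  m = 011 → c = 011010, weight = 3.
  m = 111 → c = 110101, weight = 4.
Tally weights:
  weight 0: 1 codewords.
  weight 1: 1 codewords.
  weight 2: 1 codewords.
  weight 3: 1 codewords.
  weight 4: 2 codewords.
  weight 5: 2 codewords.
Minimum distance d = smallest w > 0 with A_w > 0 = 1.
Sanity: Σ A_w = 8 = 2^3 = 8 ✓.


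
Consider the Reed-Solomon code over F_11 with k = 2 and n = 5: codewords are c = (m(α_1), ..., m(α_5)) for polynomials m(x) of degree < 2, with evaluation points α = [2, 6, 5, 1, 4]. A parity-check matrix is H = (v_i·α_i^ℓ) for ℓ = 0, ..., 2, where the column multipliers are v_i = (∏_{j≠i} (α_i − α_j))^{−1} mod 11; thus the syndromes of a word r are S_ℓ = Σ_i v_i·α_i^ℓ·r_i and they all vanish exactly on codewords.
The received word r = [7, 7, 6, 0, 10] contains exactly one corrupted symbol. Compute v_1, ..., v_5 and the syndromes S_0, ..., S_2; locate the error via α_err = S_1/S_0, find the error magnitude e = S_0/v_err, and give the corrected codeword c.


S = (7, 9, 10), error at position 2, error magnitude e = 5, c = [7, 2, 6, 0, 10].

Step 1: column multipliers v_i = (∏_{j≠i}(α_i − α_j))^{−1} mod 11.
  i = 1 (α = 2): (2−6)(2−5)(2−1)(2−4) = (−4)·(−3)·1·(−2) = −24 ≡ 9, so v_1 = 9^{−1} = 5 (mod 11).
  i = 2 (α = 6): (6−2)(6−5)(6−1)(6−4) = 4·1·5·2 = 40 ≡ 7, so v_2 = 7^{−1} = 8 (mod 11).
  i = 3 (α = 5): (5−2)(5−6)(5−1)(5−4) = 3·(−1)·4·1 = −12 ≡ 10, so v_3 = 10^{−1} = 10 (mod 11).
  i = 4 (α = 1): (1−2)(1−6)(1−5)(1−4) = (−1)·(−5)·(−4)·(−3) = 60 ≡ 5, so v_4 = 5^{−1} = 9 (mod 11).
  i = 5 (α = 4): (4−2)(4−6)(4−5)(4−1) = 2·(−2)·(−1)·3 = 12 ≡ 1, so v_5 = 1^{−1} = 1 (mod 11).
  v = [5, 8, 10, 9, 1].
Step 2: syndromes of r = [7, 7, 6, 0, 10] (all sums mod 11).
  S_0 = Σ v_i r_i = 5·7 + 8·7 + 10·6 + 9·0 + 1·10 = 161 ≡ 7.
  S_1 = Σ v_i α_i r_i = 5·2·7 + 8·6·7 + 10·5·6 + 9·1·0 + 1·4·10 = 746 ≡ 9.
  α_i^2 mod 11 = [4, 3, 3, 1, 5].
  S_2 = Σ v_i α_i^2 r_i = 5·4·7 + 8·3·7 + 10·3·6 + 9·1·0 + 1·5·10 = 538 ≡ 10.
  S = (7, 9, 10) ≠ 0, so r is not a codeword (an error is present).
Step 3: locate the error. For a single error e at position i, S_ℓ = v_i·e·α_i^ℓ, so α_err = S_1/S_0.
  S_0^{−1} = 7^{−1} = 8 (mod 11), so α_err = 9·8 = 72 ≡ 6 = α_2. Error position i = 2.
  Consistency check: S_2/S_1 = 10·5 = 50 ≡ 6 = α_err ✓ (single-error assumption holds).
Step 4: error magnitude e = S_0/v_2 = S_0·∏_{j≠2}(α_2 − α_j) = 7·7 = 49 ≡ 5 (mod 11).
Step 5: correct position 2: c_2 = r_2 − e = 7 − 5 ≡ 2 (mod 11). Hence c = [7, 2, 6, 0, 10].
  Check: interpolating c through the α_i gives m(x) = 4 + 7·x (degree < 2) with m(α_i) = c_i for every i, so c is indeed a codeword.


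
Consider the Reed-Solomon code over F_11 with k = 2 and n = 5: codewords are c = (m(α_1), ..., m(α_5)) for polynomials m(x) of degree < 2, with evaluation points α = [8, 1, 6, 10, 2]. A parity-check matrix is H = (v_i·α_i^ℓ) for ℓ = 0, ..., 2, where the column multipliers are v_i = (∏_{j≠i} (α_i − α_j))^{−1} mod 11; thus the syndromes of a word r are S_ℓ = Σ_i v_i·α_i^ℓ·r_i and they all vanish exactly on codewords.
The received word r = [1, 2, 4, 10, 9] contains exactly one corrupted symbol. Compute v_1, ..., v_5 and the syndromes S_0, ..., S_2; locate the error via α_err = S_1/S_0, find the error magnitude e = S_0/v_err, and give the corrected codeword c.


S = (2, 5, 7), error at position 1, error magnitude e = 5, c = [7, 2, 4, 10, 9].

Step 1: column multipliers v_i = (∏_{j≠i}(α_i − α_j))^{−1} mod 11.
  i = 1 (α = 8): (8−1)(8−6)(8−10)(8−2) = 7·2·(−2)·6 = −168 ≡ 8, so v_1 = 8^{−1} = 7 (mod 11).
  i = 2 (α = 1): (1−8)(1−6)(1−10)(1−2) = (−7)·(−5)·(−9)·(−1) = 315 ≡ 7, so v_2 = 7^{−1} = 8 (mod 11).
  i = 3 (α = 6): (6−8)(6−1)(6−10)(6−2) = (−2)·5·(−4)·4 = 160 ≡ 6, so v_3 = 6^{−1} = 2 (mod 11).
  i = 4 (α = 10): (10−8)(10−1)(10−6)(10−2) = 2·9·4·8 = 576 ≡ 4, so v_4 = 4^{−1} = 3 (mod 11).
  i = 5 (α = 2): (2−8)(2−1)(2−6)(2−10) = (−6)·1·(−4)·(−8) = −192 ≡ 6, so v_5 = 6^{−1} = 2 (mod 11).
  v = [7, 8, 2, 3, 2].
Step 2: syndromes of r = [1, 2, 4, 10, 9] (all sums mod 11).
  S_0 = Σ v_i r_i = 7·1 + 8·2 + 2·4 + 3·10 + 2·9 = 79 ≡ 2.
  S_1 = Σ v_i α_i r_i = 7·8·1 + 8·1·2 + 2·6·4 + 3·10·10 + 2·2·9 = 456 ≡ 5.
  α_i^2 mod 11 = [9, 1, 3, 1, 4].
  S_2 = Σ v_i α_i^2 r_i = 7·9·1 + 8·1·2 + 2·3·4 + 3·1·10 + 2·4·9 = 205 ≡ 7.
  S = (2, 5, 7) ≠ 0, so r is not a codeword (an error is present).
Step 3: locate the error. For a single error e at position i, S_ℓ = v_i·e·α_i^ℓ, so α_err = S_1/S_0.
  S_0^{−1} = 2^{−1} = 6 (mod 11), so α_err = 5·6 = 30 ≡ 8 = α_1. Error position i = 1.
  Consistency check: S_2/S_1 = 7·9 = 63 ≡ 8 = α_err ✓ (single-error assumption holds).
Step 4: error magnitude e = S_0/v_1 = S_0·∏_{j≠1}(α_1 − α_j) = 2·8 = 16 ≡ 5 (mod 11).
Step 5: correct position 1: c_1 = r_1 − e = 1 − 5 ≡ 7 (mod 11). Hence c = [7, 2, 4, 10, 9].
  Check: interpolating c through the α_i gives m(x) = 6 + 7·x (degree < 2) with m(α_i) = c_i for every i, so c is indeed a codeword.


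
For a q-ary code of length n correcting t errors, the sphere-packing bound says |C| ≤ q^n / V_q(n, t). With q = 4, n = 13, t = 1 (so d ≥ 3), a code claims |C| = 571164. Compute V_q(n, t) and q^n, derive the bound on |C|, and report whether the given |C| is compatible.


V_q(n, t) = 40, q^n = 67108864, Hamming bound = 1677721, |C| = 571164 ≤ bound (satisfied).

Step 1: Compute V_q(n, t) = Σ_{j=0}^1 C(n, j) (q−1)^j.
  j = 0: C(13,0)·(3)^0 = 1·1 = 1.
  j = 1: C(13,1)·(3)^1 = 13·3 = 39.
  V_q(n, t) = 1 + 39 = 40.
Step 2: q^n = 4^13 = 67108864.
Step 3: Hamming bound ⌊q^n / V_q(n,t)⌋ = ⌊67108864/40⌋ = 1677721.
Step 4: Compare |C| = 571164 to 1677721: satisfied.
The claimed |C| lies below the Hamming bound.


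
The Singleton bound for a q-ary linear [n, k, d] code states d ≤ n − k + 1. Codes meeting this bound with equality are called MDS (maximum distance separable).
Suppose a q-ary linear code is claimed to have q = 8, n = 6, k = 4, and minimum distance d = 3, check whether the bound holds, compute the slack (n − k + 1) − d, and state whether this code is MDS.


Singleton RHS = n − k + 1 = 3, slack = 0, bound satisfied, MDS.

Singleton bound: d ≤ n − k + 1.
Here n = 6, k = 4, so n − k + 1 = 3.
Given d = 3, check d ≤ 3: YES.
Slack = (n − k + 1) − d = 0.
The code is MDS (slack = 0).
Description: the claimed parameters are [6, 4, 3]_8; such a code would be MDS (meets Singleton bound).


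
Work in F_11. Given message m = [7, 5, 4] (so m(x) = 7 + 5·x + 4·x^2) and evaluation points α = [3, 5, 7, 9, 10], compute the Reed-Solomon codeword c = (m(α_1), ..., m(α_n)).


c = [3, 0, 7, 2, 6]

Message polynomial: m(x) = 7 + 5·x + 4·x^2 (mod 11).
For each evaluation point α_i, compute m(α_i) mod 11:
  α_1 = 3: Horner steps 4 → 6 → 3, so m(3) = 3.
  α_2 = 5: Horner steps 4 → 3 → 0, so m(5) = 0.
  α_3 = 7: Horner steps 4 → 0 → 7, so m(7) = 7.
  α_4 = 9: Horner steps 4 → 8 → 2, so m(9) = 2.
  α_5 = 10: Horner steps 4 → 1 → 6, so m(10) = 6.
Codeword c = [3, 0, 7, 2, 6] ∈ F_11^5.


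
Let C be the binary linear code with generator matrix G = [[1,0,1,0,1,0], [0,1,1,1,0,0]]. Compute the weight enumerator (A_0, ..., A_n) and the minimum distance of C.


Weight distribution: A_0 = 1, A_3 = 2, A_4 = 1. Minimum distance d = 3.

Enumerate all 2^2 = 4 messages m ∈ F_2^2.
For each, compute codeword c = mG in F_2^6, then tally its weight.
  m = 00 → c = 000000, weight = 0.
  m = 10 → c = 101010, weight = 3.
  m = 01 → c = 011100, weight = 3.
  m = 11 → c = 110110, weight = 4.
Tally weights:
  weight 0: 1 codewords.
  weight 3: 2 codewords.
  weight 4: 1 codewords.
Minimum distance d = smallest w > 0 with A_w > 0 = 3.
Sanity: Σ A_w = 4 = 2^2 = 4 ✓.


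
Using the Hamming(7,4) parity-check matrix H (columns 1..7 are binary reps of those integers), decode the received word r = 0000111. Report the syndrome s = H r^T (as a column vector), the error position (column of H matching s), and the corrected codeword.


s = (1, 0, 0)^T, error position = 4, corrected codeword c = 0001111

Compute s = H r^T mod 2 one row at a time:
  s_1 = 0 + 1 + 1 + 1 = 3 ≡ 1 (mod 2).
  s_2 = 0 + 0 + 1 + 1 = 2 ≡ 0 (mod 2).
  s_3 = 0 + 0 + 1 + 1 = 2 ≡ 0 (mod 2).
s = (1, 0, 0)^T — this equals column 4 of H (binary 100), so error is at position 4.
Correct: flip bit 4 of r = 0000111 to get c = 0001111.


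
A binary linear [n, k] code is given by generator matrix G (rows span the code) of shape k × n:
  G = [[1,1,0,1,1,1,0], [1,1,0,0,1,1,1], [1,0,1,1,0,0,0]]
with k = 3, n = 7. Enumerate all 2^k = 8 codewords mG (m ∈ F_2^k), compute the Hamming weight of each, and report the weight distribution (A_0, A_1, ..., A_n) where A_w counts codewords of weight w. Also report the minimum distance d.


Weight distribution: A_0 = 1, A_2 = 1, A_3 = 2, A_4 = 1, A_5 = 2, A_6 = 1. Minimum distance d = 2.

Enumerate all 2^3 = 8 messages m ∈ F_2^3.
For each, compute codeword c = mG in F_2^7, then tally its weight.
  m = 000 → c = 0000000, weight = 0.
  m = 100 → c = 1101110, weight = 5.
  m = 010 → c = 1100111, weight = 5.
  m = 110 → c = 0001001, weight = 2.
  m = 001 → c = 1011000, weight = 3.
  m = 101 → c = 0110110, weight = 4.
  m = 011 → c = 0111111, weight = 6.
  m = 111 → c = 1010001, weight = 3.
Tally weights:
  weight 0: 1 codewords.
  weight 2: 1 codewords.
  weight 3: 2 codewords.
  weight 4: 1 codewords.
  weight 5: 2 codewords.
  weight 6: 1 codewords.
Minimum distance d = smallest w > 0 with A_w > 0 = 2.
Sanity: Σ A_w = 8 = 2^3 = 8 ✓.


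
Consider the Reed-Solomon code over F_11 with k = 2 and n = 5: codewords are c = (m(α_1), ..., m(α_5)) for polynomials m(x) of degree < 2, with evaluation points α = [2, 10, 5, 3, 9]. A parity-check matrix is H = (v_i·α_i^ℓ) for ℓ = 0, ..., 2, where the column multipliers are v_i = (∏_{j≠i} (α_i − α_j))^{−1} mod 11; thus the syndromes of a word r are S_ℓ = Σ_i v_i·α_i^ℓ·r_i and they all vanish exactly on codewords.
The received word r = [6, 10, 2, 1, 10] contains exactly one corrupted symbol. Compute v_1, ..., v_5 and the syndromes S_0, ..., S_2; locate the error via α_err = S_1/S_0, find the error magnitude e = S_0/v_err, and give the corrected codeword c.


S = (9, 4, 3), error at position 5, error magnitude e = 6, c = [6, 10, 2, 1, 4].

Step 1: column multipliers v_i = (∏_{j≠i}(α_i − α_j))^{−1} mod 11.
  i = 1 (α = 2): (2−10)(2−5)(2−3)(2−9) = (−8)·(−3)·(−1)·(−7) = 168 ≡ 3, so v_1 = 3^{−1} = 4 (mod 11).
  i = 2 (α = 10): (10−2)(10−5)(10−3)(10−9) = 8·5·7·1 = 280 ≡ 5, so v_2 = 5^{−1} = 9 (mod 11).
  i = 3 (α = 5): (5−2)(5−10)(5−3)(5−9) = 3·(−5)·2·(−4) = 120 ≡ 10, so v_3 = 10^{−1} = 10 (mod 11).
  i = 4 (α = 3): (3−2)(3−10)(3−5)(3−9) = 1·(−7)·(−2)·(−6) = −84 ≡ 4, so v_4 = 4^{−1} = 3 (mod 11).
  i = 5 (α = 9): (9−2)(9−10)(9−5)(9−3) = 7·(−1)·4·6 = −168 ≡ 8, so v_5 = 8^{−1} = 7 (mod 11).
  v = [4, 9, 10, 3, 7].
Step 2: syndromes of r = [6, 10, 2, 1, 10] (all sums mod 11).
  S_0 = Σ v_i r_i = 4·6 + 9·10 + 10·2 + 3·1 + 7·10 = 207 ≡ 9.
  S_1 = Σ v_i α_i r_i = 4·2·6 + 9·10·10 + 10·5·2 + 3·3·1 + 7·9·10 = 1687 ≡ 4.
  α_i^2 mod 11 = [4, 1, 3, 9, 4].
  S_2 = Σ v_i α_i^2 r_i = 4·4·6 + 9·1·10 + 10·3·2 + 3·9·1 + 7·4·10 = 553 ≡ 3.
  S = (9, 4, 3) ≠ 0, so r is not a codeword (an error is present).
Step 3: locate the error. For a single error e at position i, S_ℓ = v_i·e·α_i^ℓ, so α_err = S_1/S_0.
  S_0^{−1} = 9^{−1} = 5 (mod 11), so α_err = 4·5 = 20 ≡ 9 = α_5. Error position i = 5.
  Consistency check: S_2/S_1 = 3·3 = 9 ≡ 9 = α_err ✓ (single-error assumption holds).
Step 4: error magnitude e = S_0/v_5 = S_0·∏_{j≠5}(α_5 − α_j) = 9·8 = 72 ≡ 6 (mod 11).
Step 5: correct position 5: c_5 = r_5 − e = 10 − 6 ≡ 4 (mod 11). Hence c = [6, 10, 2, 1, 4].
  Check: interpolating c through the α_i gives m(x) = 5 + 6·x (degree < 2) with m(α_i) = c_i for every i, so c is indeed a codeword.


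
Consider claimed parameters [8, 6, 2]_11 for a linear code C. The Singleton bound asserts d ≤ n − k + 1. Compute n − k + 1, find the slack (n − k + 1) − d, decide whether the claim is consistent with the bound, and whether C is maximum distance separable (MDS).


Singleton RHS = n − k + 1 = 3, slack = 1, bound satisfied, not MDS.

Singleton bound: d ≤ n − k + 1.
Here n = 8, k = 6, so n − k + 1 = 3.
Given d = 2, check d ≤ 3: YES.
Slack = (n − k + 1) − d = 1.
The code is NOT MDS (slack = 1 > 0).
Description: the claimed parameters are [8, 6, 2]_11; such a code would be non-MDS.


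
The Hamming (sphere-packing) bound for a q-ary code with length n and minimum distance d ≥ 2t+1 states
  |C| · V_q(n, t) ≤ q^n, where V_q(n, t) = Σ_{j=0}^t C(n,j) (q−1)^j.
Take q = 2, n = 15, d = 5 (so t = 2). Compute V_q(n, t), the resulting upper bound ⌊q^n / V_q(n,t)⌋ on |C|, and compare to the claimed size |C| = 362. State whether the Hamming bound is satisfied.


V_q(n, t) = 121, q^n = 32768, Hamming bound = 270, |C| = 362 > bound (violated).

Step 1: Compute V_q(n, t) = Σ_{j=0}^2 C(n, j) (q−1)^j.
  j = 0: C(15,0)·(1)^0 = 1·1 = 1.
  j = 1: C(15,1)·(1)^1 = 15·1 = 15.
  j = 2: C(15,2)·(1)^2 = 105·1 = 105.
  V_q(n, t) = 1 + 15 + 105 = 121.
Step 2: q^n = 2^15 = 32768.
Step 3: Hamming bound ⌊q^n / V_q(n,t)⌋ = ⌊32768/121⌋ = 270.
Step 4: Compare |C| = 362 to 270: violated.
The claimed |C| lies above the Hamming bound, so no 2-ary code of length 15 with d ≥ 5 can have 362 codewords.


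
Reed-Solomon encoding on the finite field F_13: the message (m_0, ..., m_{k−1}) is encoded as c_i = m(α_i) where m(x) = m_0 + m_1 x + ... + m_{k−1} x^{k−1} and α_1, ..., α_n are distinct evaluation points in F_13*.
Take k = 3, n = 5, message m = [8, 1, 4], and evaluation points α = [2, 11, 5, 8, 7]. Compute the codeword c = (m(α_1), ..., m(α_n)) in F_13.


c = [0, 9, 9, 12, 3]

Message polynomial: m(x) = 8 + 1·x + 4·x^2 (mod 13).
For each evaluation point α_i, compute m(α_i) mod 13:
  α_1 = 2: Horner steps 4 → 9 → 0, so m(2) = 0.
  α_2 = 11: Horner steps 4 → 6 → 9, so m(11) = 9.
  α_3 = 5: Horner steps 4 → 8 → 9, so m(5) = 9.
  α_4 = 8: Horner steps 4 → 7 → 12, so m(8) = 12.
  α_5 = 7: Horner steps 4 → 3 → 3, so m(7) = 3.
Codeword c = [0, 9, 9, 12, 3] ∈ F_13^5.


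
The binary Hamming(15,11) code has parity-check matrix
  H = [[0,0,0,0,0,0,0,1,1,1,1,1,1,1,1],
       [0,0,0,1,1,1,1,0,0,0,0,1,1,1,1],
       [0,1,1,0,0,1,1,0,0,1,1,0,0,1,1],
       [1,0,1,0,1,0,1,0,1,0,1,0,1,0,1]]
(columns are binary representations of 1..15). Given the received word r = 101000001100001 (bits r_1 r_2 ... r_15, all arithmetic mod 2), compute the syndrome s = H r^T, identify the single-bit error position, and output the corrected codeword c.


s = (1, 1, 1, 0)^T, error position = 14, corrected codeword c = 101000001100011

Compute s = H r^T mod 2 one row at a time:
  s_1 = 0 + 1 + 1 + 0 + 0 + 0 + 0 + 1 = 3 ≡ 1 (mod 2).
  s_2 = 0 + 0 + 0 + 0 + 0 + 0 + 0 + 1 = 1 ≡ 1 (mod 2).
  s_3 = 0 + 1 + 0 + 0 + 1 + 0 + 0 + 1 = 3 ≡ 1 (mod 2).
  s_4 = 1 + 1 + 0 + 0 + 1 + 0 + 0 + 1 = 4 ≡ 0 (mod 2).
s = (1, 1, 1, 0)^T — this equals column 14 of H (binary 1110), so error is at position 14.
Correct: flip bit 14 of r = 101000001100001 to get c = 101000001100011.


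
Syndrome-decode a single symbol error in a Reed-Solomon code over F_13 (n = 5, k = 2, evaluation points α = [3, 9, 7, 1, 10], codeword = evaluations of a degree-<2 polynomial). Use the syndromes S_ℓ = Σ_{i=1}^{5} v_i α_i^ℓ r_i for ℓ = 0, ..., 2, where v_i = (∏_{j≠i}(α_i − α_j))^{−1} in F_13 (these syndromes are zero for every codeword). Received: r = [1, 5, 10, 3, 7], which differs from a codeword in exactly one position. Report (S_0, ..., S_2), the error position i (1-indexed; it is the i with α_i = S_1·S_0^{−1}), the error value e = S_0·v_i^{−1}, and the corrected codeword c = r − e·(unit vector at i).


S = (11, 8, 7), error at position 2, error magnitude e = 10, c = [1, 8, 10, 3, 7].

Step 1: column multipliers v_i = (∏_{j≠i}(α_i − α_j))^{−1} mod 13.
  i = 1 (α = 3): (3−9)(3−7)(3−1)(3−10) = (−6)·(−4)·2·(−7) = −336 ≡ 2, so v_1 = 2^{−1} = 7 (mod 13).
  i = 2 (α = 9): (9−3)(9−7)(9−1)(9−10) = 6·2·8·(−1) = −96 ≡ 8, so v_2 = 8^{−1} = 5 (mod 13).
  i = 3 (α = 7): (7−3)(7−9)(7−1)(7−10) = 4·(−2)·6·(−3) = 144 ≡ 1, so v_3 = 1^{−1} = 1 (mod 13).
  i = 4 (α = 1): (1−3)(1−9)(1−7)(1−10) = (−2)·(−8)·(−6)·(−9) = 864 ≡ 6, so v_4 = 6^{−1} = 11 (mod 13).
  i = 5 (α = 10): (10−3)(10−9)(10−7)(10−1) = 7·1·3·9 = 189 ≡ 7, so v_5 = 7^{−1} = 2 (mod 13).
  v = [7, 5, 1, 11, 2].
Step 2: syndromes of r = [1, 5, 10, 3, 7] (all sums mod 13).
  S_0 = Σ v_i r_i = 7·1 + 5·5 + 1·10 + 11·3 + 2·7 = 89 ≡ 11.
  S_1 = Σ v_i α_i r_i = 7·3·1 + 5·9·5 + 1·7·10 + 11·1·3 + 2·10·7 = 489 ≡ 8.
  α_i^2 mod 13 = [9, 3, 10, 1, 9].
  S_2 = Σ v_i α_i^2 r_i = 7·9·1 + 5·3·5 + 1·10·10 + 11·1·3 + 2·9·7 = 397 ≡ 7.
  S = (11, 8, 7) ≠ 0, so r is not a codeword (an error is present).
Step 3: locate the error. For a single error e at position i, S_ℓ = v_i·e·α_i^ℓ, so α_err = S_1/S_0.
  S_0^{−1} = 11^{−1} = 6 (mod 13), so α_err = 8·6 = 48 ≡ 9 = α_2. Error position i = 2.
  Consistency check: S_2/S_1 = 7·5 = 35 ≡ 9 = α_err ✓ (single-error assumption holds).
Step 4: error magnitude e = S_0/v_2 = S_0·∏_{j≠2}(α_2 − α_j) = 11·8 = 88 ≡ 10 (mod 13).
Step 5: correct position 2: c_2 = r_2 − e = 5 − 10 ≡ 8 (mod 13). Hence c = [1, 8, 10, 3, 7].
  Check: interpolating c through the α_i gives m(x) = 4 + 12·x (degree < 2) with m(α_i) = c_i for every i, so c is indeed a codeword.


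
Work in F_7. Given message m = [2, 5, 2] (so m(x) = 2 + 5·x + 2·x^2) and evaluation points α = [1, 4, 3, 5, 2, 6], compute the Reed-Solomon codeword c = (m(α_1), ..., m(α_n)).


c = [2, 5, 0, 0, 6, 6]

Message polynomial: m(x) = 2 + 5·x + 2·x^2 (mod 7).
For each evaluation point α_i, compute m(α_i) mod 7:
  α_1 = 1: Horner steps 2 → 0 → 2, so m(1) = 2.
  α_2 = 4: Horner steps 2 → 6 → 5, so m(4) = 5.
  α_3 = 3: Horner steps 2 → 4 → 0, so m(3) = 0.
  α_4 = 5: Horner steps 2 → 1 → 0, so m(5) = 0.
  α_5 = 2: Horner steps 2 → 2 → 6, so m(2) = 6.
  α_6 = 6: Horner steps 2 → 3 → 6, so m(6) = 6.
Codeword c = [2, 5, 0, 0, 6, 6] ∈ F_7^6.


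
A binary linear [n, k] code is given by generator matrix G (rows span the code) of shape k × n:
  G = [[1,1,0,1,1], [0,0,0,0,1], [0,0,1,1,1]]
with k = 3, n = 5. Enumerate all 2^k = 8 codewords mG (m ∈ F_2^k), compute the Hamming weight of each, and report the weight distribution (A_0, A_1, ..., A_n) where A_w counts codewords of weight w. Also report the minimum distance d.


Weight distribution: A_0 = 1, A_1 = 1, A_2 = 1, A_3 = 3, A_4 = 2. Minimum distance d = 1.

Enumerate all 2^3 = 8 messages m ∈ F_2^3.
For each, compute codeword c = mG in F_2^5, then tally its weight.
  m = 000 → c = 00000, weight = 0.
  m = 100 → c = 11011, weight = 4.
  m = 010 → c = 00001, weight = 1.
  m = 110 → c = 11010, weight = 3.
  m = 001 → c = 00111, weight = 3.
  m = 101 → c = 11100, weight = 3.
  m = 011 → c = 00110, weight = 2.
  m = 111 → c = 11101, weight = 4.
Tally weights:
  weight 0: 1 codewords.
  weight 1: 1 codewords.
  weight 2: 1 codewords.
  weight 3: 3 codewords.
  weight 4: 2 codewords.
Minimum distance d = smallest w > 0 with A_w > 0 = 1.
Sanity: Σ A_w = 8 = 2^3 = 8 ✓.


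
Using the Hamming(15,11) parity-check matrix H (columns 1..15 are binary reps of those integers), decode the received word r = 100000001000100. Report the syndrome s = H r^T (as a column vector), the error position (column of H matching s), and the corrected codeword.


s = (0, 1, 0, 1)^T, error position = 5, corrected codeword c = 100010001000100

Compute s = H r^T mod 2 one row at a time:
  s_1 = 0 + 1 + 0 + 0 + 0 + 1 + 0 + 0 = 2 ≡ 0 (mod 2).
  s_2 = 0 + 0 + 0 + 0 + 0 + 1 + 0 + 0 = 1 ≡ 1 (mod 2).
  s_3 = 0 + 0 + 0 + 0 + 0 + 0 + 0 + 0 = 0 ≡ 0 (mod 2).
  s_4 = 1 + 0 + 0 + 0 + 1 + 0 + 1 + 0 = 3 ≡ 1 (mod 2).
s = (0, 1, 0, 1)^T — this equals column 5 of H (binary 0101), so error is at position 5.
Correct: flip bit 5 of r = 100000001000100 to get c = 100010001000100.


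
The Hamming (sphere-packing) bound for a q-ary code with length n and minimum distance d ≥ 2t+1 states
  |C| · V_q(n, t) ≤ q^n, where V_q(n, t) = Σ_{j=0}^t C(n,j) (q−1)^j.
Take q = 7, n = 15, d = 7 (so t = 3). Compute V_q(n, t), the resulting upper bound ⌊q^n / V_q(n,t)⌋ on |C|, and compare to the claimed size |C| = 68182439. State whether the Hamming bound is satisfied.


V_q(n, t) = 102151, q^n = 4747561509943, Hamming bound = 46475918, |C| = 68182439 > bound (violated).

Step 1: Compute V_q(n, t) = Σ_{j=0}^3 C(n, j) (q−1)^j.
  j = 0: C(15,0)·(6)^0 = 1·1 = 1.
  j = 1: C(15,1)·(6)^1 = 15·6 = 90.
  j = 2: C(15,2)·(6)^2 = 105·36 = 3780.
  j = 3: C(15,3)·(6)^3 = 455·216 = 98280.
  V_q(n, t) = 1 + 90 + 3780 + 98280 = 102151.
Step 2: q^n = 7^15 = 4747561509943.
Step 3: Hamming bound ⌊q^n / V_q(n,t)⌋ = ⌊4747561509943/102151⌋ = 46475918.
Step 4: Compare |C| = 68182439 to 46475918: violated.
The claimed |C| lies above the Hamming bound, so no 7-ary code of length 15 with d ≥ 7 can have 68182439 codewords.


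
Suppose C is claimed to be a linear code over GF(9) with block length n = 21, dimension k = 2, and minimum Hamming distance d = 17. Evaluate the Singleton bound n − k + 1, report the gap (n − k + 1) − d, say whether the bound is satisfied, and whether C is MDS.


Singleton RHS = n − k + 1 = 20, slack = 3, bound satisfied, not MDS.

Singleton bound: d ≤ n − k + 1.
Here n = 21, k = 2, so n − k + 1 = 20.
Given d = 17, check d ≤ 20: YES.
Slack = (n − k + 1) − d = 3.
The code is NOT MDS (slack = 3 > 0).
Description: the claimed parameters are [21, 2, 17]_9; such a code would be non-MDS.


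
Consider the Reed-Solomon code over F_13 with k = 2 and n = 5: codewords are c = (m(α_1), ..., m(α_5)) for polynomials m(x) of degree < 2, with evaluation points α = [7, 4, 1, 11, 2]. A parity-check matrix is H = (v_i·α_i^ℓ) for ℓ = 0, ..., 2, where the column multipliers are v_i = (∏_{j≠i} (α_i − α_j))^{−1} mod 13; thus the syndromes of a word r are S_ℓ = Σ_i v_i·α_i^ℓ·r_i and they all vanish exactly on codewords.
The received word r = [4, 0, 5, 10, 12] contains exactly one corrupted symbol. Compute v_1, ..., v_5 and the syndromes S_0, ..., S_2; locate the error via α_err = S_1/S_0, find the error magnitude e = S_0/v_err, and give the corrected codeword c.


S = (12, 6, 3), error at position 1, error magnitude e = 9, c = [8, 0, 5, 10, 12].

Step 1: column multipliers v_i = (∏_{j≠i}(α_i − α_j))^{−1} mod 13.
  i = 1 (α = 7): (7−4)(7−1)(7−11)(7−2) = 3·6·(−4)·5 = −360 ≡ 4, so v_1 = 4^{−1} = 10 (mod 13).
  i = 2 (α = 4): (4−7)(4−1)(4−11)(4−2) = (−3)·3·(−7)·2 = 126 ≡ 9, so v_2 = 9^{−1} = 3 (mod 13).
  i = 3 (α = 1): (1−7)(1−4)(1−11)(1−2) = (−6)·(−3)·(−10)·(−1) = 180 ≡ 11, so v_3 = 11^{−1} = 6 (mod 13).
  i = 4 (α = 11): (11−7)(11−4)(11−1)(11−2) = 4·7·10·9 = 2520 ≡ 11, so v_4 = 11^{−1} = 6 (mod 13).
  i = 5 (α = 2): (2−7)(2−4)(2−1)(2−11) = (−5)·(−2)·1·(−9) = −90 ≡ 1, so v_5 = 1^{−1} = 1 (mod 13).
  v = [10, 3, 6, 6, 1].
Step 2: syndromes of r = [4, 0, 5, 10, 12] (all sums mod 13).
  S_0 = Σ v_i r_i = 10·4 + 3·0 + 6·5 + 6·10 + 1·12 = 142 ≡ 12.
  S_1 = Σ v_i α_i r_i = 10·7·4 + 3·4·0 + 6·1·5 + 6·11·10 + 1·2·12 = 994 ≡ 6.
  α_i^2 mod 13 = [10, 3, 1, 4, 4].
  S_2 = Σ v_i α_i^2 r_i = 10·10·4 + 3·3·0 + 6·1·5 + 6·4·10 + 1·4·12 = 718 ≡ 3.
  S = (12, 6, 3) ≠ 0, so r is not a codeword (an error is present).
Step 3: locate the error. For a single error e at position i, S_ℓ = v_i·e·α_i^ℓ, so α_err = S_1/S_0.
  S_0^{−1} = 12^{−1} = 12 (mod 13), so α_err = 6·12 = 72 ≡ 7 = α_1. Error position i = 1.
  Consistency check: S_2/S_1 = 3·11 = 33 ≡ 7 = α_err ✓ (single-error assumption holds).
Step 4: error magnitude e = S_0/v_1 = S_0·∏_{j≠1}(α_1 − α_j) = 12·4 = 48 ≡ 9 (mod 13).
Step 5: correct position 1: c_1 = r_1 − e = 4 − 9 ≡ 8 (mod 13). Hence c = [8, 0, 5, 10, 12].
  Check: interpolating c through the α_i gives m(x) = 11 + 7·x (degree < 2) with m(α_i) = c_i for every i, so c is indeed a codeword.


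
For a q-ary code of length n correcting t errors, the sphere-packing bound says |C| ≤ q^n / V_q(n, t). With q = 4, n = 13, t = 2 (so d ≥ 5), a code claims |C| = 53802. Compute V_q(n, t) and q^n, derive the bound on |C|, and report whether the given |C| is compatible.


V_q(n, t) = 742, q^n = 67108864, Hamming bound = 90443, |C| = 53802 ≤ bound (satisfied).

Step 1: Compute V_q(n, t) = Σ_{j=0}^2 C(n, j) (q−1)^j.
  j = 0: C(13,0)·(3)^0 = 1·1 = 1.
  j = 1: C(13,1)·(3)^1 = 13·3 = 39.
  j = 2: C(13,2)·(3)^2 = 78·9 = 702.
  V_q(n, t) = 1 + 39 + 702 = 742.
Step 2: q^n = 4^13 = 67108864.
Step 3: Hamming bound ⌊q^n / V_q(n,t)⌋ = ⌊67108864/742⌋ = 90443.
Step 4: Compare |C| = 53802 to 90443: satisfied.
The claimed |C| lies below the Hamming bound.


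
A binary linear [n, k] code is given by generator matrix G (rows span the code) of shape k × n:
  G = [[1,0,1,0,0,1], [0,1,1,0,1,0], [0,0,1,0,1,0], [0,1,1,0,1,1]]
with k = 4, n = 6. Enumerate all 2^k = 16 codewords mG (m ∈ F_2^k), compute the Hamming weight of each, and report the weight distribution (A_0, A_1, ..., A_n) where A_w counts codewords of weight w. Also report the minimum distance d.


Weight distribution: A_0 = 1, A_1 = 2, A_2 = 4, A_3 = 6, A_4 = 3. Minimum distance d = 1.

Enumerate all 2^4 = 16 messages m ∈ F_2^4.
For each, compute codeword c = mG in F_2^6, then tally its weight.
  m = 0000 → c = 000000, weight = 0.
  m = 1000 → c = 101001, weight = 3.
  m = 0100 → c = 011010, weight = 3.
  m = 1100 → c = 110011, weight = 4.
  m = 0010 → c = 001010, weight = 2.
  m = 1010 → c = 100011, weight = 3.
  m = 0110 → c = 010000, weight = 1.
  m = 1110 → c = 111001, weight = 4.
  m = 0001 → c = 011011, weight = 4.
  m = 1001 → c = 110010, weight = 3.
  m = 0101 → c = 000001, weight = 1.
  m = 1101 → c = 101000, weight = 2.
  m = 0011 → c = 010001, weight = 2.
  m = 1011 → c = 111000, weight = 3.
  m = 0111 → c = 001011, weight = 3.
  m = 1111 → c = 100010, weight = 2.
Tally weights:
  weight 0: 1 codewords.
  weight 1: 2 codewords.
  weight 2: 4 codewords.
  weight 3: 6 codewords.
  weight 4: 3 codewords.
Minimum distance d = smallest w > 0 with A_w > 0 = 1.
Sanity: Σ A_w = 16 = 2^4 = 16 ✓.


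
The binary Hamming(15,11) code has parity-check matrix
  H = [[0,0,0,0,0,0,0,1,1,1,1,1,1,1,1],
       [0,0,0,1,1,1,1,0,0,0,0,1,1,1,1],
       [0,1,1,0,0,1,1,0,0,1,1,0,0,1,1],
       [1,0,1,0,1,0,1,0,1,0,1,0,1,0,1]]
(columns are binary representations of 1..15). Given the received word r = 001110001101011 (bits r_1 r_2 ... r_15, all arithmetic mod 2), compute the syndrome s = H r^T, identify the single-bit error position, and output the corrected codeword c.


s = (1, 1, 0, 0)^T, error position = 12, corrected codeword c = 001110001100011

Compute s = H r^T mod 2 one row at a time:
  s_1 = 0 + 1 + 1 + 0 + 1 + 0 + 1 + 1 = 5 ≡ 1 (mod 2).
  s_2 = 1 + 1 + 0 + 0 + 1 + 0 + 1 + 1 = 5 ≡ 1 (mod 2).
  s_3 = 0 + 1 + 0 + 0 + 1 + 0 + 1 + 1 = 4 ≡ 0 (mod 2).
  s_4 = 0 + 1 + 1 + 0 + 1 + 0 + 0 + 1 = 4 ≡ 0 (mod 2).
s = (1, 1, 0, 0)^T — this equals column 12 of H (binary 1100), so error is at position 12.
Correct: flip bit 12 of r = 001110001101011 to get c = 001110001100011.


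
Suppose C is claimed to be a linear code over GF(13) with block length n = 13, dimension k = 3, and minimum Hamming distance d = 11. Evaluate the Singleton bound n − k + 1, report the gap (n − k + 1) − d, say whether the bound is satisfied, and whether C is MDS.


Singleton RHS = n − k + 1 = 11, slack = 0, bound satisfied, MDS.

Singleton bound: d ≤ n − k + 1.
Here n = 13, k = 3, so n − k + 1 = 11.
Given d = 11, check d ≤ 11: YES.
Slack = (n − k + 1) − d = 0.
The code is MDS (slack = 0).
Description: the claimed parameters are [13, 3, 11]_13; such a code would be MDS (meets Singleton bound).
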